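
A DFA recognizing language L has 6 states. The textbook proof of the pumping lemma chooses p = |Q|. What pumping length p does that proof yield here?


Pumping lemma for regular languages (standard proof):
Take p = |Q|, the number of DFA states.
Any string of length >= |Q| passes through |Q|+1 states while reading its first |Q| symbols,
so by pigeonhole some state repeats, giving the loop that can be pumped.
Here |Q| = 6
Therefore the proof uses p = 6

6


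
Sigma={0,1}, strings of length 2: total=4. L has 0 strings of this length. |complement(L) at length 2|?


Alphabet: {0,1}
String length: 2
Total strings of length 2 = 2^2 = 4
Strings in L = 0
Complement = total - |L|
= 4 - 0
= 4

4


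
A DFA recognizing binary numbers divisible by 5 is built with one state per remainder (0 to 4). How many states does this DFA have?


Divisibility by 5 is tracked via the remainder mod 5: 0, 1, ..., 4
The construction assigns one state to each remainder
Number of remainders = 5

5


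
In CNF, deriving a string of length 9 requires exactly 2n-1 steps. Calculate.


Chomsky Normal Form derivation:
String length n = 9
Each step either:
  - Splits a nonterminal into two (n-1 such steps)
  - Converts a nonterminal to terminal (n such steps)
Total = (n-1) + n = 2n - 1
= 2(9) - 1
= 18 - 1
= 17

17


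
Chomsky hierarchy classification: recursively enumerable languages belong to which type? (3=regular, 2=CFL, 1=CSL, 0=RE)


Chomsky hierarchy levels:
  Type 3: Regular (DFA/NFA/regex)
  Type 2: Context-free (PDA)
  Type 1: Context-sensitive
  Type 0: Recursively enumerable (TM)
'recursively enumerable' corresponds to Type 0

0


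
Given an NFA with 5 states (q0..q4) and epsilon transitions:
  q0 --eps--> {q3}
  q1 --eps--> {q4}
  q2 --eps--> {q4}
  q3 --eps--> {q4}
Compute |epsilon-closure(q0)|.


Starting from q0
Initialize closure = {q0}
Follow epsilon from q0 -> add q3
Follow epsilon from q3 -> add q4
Final closure: {q0, q3, q4}
Size = 3

3


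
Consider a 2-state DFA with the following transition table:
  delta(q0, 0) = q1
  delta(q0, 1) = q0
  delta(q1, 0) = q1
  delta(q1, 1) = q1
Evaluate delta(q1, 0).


Looking up transition function:
delta(q1, 0) in the table
Row: q1, Column: 0
Result: q1

q1


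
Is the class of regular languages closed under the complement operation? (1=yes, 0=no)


Regular languages are closed under:
- Union (DFA product construction)
- Intersection (DFA product construction)
- Complement (swap accept/reject states)
- Concatenation (NFA construction)
- Kleene star (NFA construction)
complement is in this list
Therefore: closed

1


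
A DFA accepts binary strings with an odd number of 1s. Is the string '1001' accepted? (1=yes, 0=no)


DFA has 2 states: q_even (start, accept=no) and q_odd
Processing string '1001' character by character:
  Position 0: read '1', 1-count=1 -> q_odd
  Position 1: read '0', 1-count=1 -> q_odd (no change)
  Position 2: read '0', 1-count=1 -> q_odd (no change)
  Position 3: read '1', 1-count=2 -> q_even
Final state: q_even, total 1s = 2 (even); the DFA requires an odd count -> reject

0


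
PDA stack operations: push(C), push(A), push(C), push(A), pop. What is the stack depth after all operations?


Tracing stack operations:
  push(C) -> stack = [C], depth=1
  push(A) -> stack = [C,A], depth=2
  push(C) -> stack = [C,A,C], depth=3
  push(A) -> stack = [C,A,C,A], depth=4
  pop -> removed A, stack = [C,A,C], depth=3
Final depth = 3

3


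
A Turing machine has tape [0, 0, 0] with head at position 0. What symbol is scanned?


Tape: [0, 0, 0]
Positions: 0 1 2
Values:    0 0 0
Head at position 0
tape[0] = 0

0


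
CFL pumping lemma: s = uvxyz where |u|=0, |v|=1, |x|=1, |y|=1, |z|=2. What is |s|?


|s| = |u| + |v| + |x| + |y| + |z|
= 0 + 1 + 1 + 1 + 2
= 1 + 1 + 3
= 2 + 3
= 5

5


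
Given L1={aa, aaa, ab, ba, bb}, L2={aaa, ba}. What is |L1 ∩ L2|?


L1 = {aa, aaa, ab, ba, bb}
L2 = {aaa, ba}
Checking each string in L1 against L2:
  'aa': in L2? No
  'aaa': in L2? Yes
  'ab': in L2? No
  'ba': in L2? Yes
  'bb': in L2? No
Intersection = {aaa, ba}
|L1 ∩ L2| = 2

2


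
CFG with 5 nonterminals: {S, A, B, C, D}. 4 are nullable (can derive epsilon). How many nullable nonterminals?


Nonterminals: {S, A, B, C, D}
A nonterminal is nullable if it can derive epsilon
Counting nullable nonterminals: 4
Total nullable = 4

4


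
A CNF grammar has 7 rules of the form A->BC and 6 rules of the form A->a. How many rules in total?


CNF allows two rule forms:
  A -> BC (binary): 7 rules
  A -> a (terminal): 6 rules
Total = 7 + 6 = 13

13


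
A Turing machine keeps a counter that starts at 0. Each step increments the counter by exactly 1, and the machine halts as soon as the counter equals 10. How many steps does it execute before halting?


Counter starts at 0. Counting sequence:
  Step 1: counter = 1
  Step 2: counter = 2
  Step 3: counter = 3
  Step 4: counter = 4
  Step 5: counter = 5
  Step 6: counter = 6
  ...
  Step 10: counter = 10
Counter reached 10 -> halt
Total steps = 10

10


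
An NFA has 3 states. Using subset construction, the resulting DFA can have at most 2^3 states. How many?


NFA has 3 states
Subset construction: each DFA state = subset of NFA states
Maximum subsets = 2^3
2^3 = 8

8


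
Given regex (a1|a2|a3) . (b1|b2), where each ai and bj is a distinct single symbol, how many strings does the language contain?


First group: 3 alternatives
Second group: 2 alternatives
Concatenation: each choice from group 1 pairs with each from group 2
Total = 3 x 2 = 6

6


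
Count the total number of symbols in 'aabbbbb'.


String: 'aabbbbb'
Counting characters:
  'a' appears 2 time(s)
  'b' appears 5 time(s)
Total length = 2 + 5 = 7

7


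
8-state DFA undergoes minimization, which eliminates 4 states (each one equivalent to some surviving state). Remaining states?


Original DFA: 8 states
Redundant states removed: 4
Minimized states = original - removed
= 8 - 4
= 4

4


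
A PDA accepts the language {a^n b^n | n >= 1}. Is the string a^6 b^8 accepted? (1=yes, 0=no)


Language requires equal numbers of a's and b's
PDA pushes for each 'a', pops for each 'b'
Number of a's = 6
Number of b's = 8
6 != 8 -> Reject

0


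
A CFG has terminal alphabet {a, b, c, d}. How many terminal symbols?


Terminal symbols: a, b, c, d
Counting each: a (#1), b (#2), c (#3), d (#4)
Total = 4

4


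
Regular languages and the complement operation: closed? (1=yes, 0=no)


Regular languages are closed under all standard operations:
- Union: Yes (product construction)
- Intersection: Yes (product construction)
- Complement: Yes (swap accept/reject)
- Concatenation: Yes (NFA construction)
Operation: complement -> Closed

1


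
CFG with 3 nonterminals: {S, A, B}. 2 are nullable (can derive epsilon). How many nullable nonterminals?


Nonterminals: {S, A, B}
A nonterminal is nullable if it can derive epsilon
Counting nullable nonterminals: 2
Total nullable = 2

2


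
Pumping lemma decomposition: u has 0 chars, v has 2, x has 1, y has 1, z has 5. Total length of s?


|s| = |u| + |v| + |x| + |y| + |z|
= 0 + 2 + 1 + 1 + 5
= 2 + 1 + 6
= 3 + 6
= 9

9


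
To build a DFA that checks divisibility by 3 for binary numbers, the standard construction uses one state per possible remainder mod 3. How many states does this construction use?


Divisibility by 3 is tracked via the remainder mod 3: 0, 1, ..., 2
The construction assigns one state to each remainder
Number of remainders = 3

3


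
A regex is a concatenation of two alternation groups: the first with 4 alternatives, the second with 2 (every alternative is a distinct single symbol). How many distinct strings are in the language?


First group: 4 alternatives
Second group: 2 alternatives
Concatenation: each choice from group 1 pairs with each from group 2
Total = 4 x 2 = 8

8


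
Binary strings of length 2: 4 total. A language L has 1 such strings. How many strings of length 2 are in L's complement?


Alphabet: {0,1}
String length: 2
Total strings of length 2 = 2^2 = 4
Strings in L = 1
Complement = total - |L|
= 4 - 1
= 3

3


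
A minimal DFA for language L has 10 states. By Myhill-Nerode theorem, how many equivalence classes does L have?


Myhill-Nerode theorem:
Number of equivalence classes = number of states in minimal DFA
Minimal DFA states = 10
Therefore equivalence classes = 10

10


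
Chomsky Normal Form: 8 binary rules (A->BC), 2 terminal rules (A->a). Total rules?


CNF allows two rule forms:
  A -> BC (binary): 8 rules
  A -> a (terminal): 2 rules
Total = 8 + 2 = 10

10


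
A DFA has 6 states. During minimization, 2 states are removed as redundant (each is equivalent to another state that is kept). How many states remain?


Original DFA: 6 states
Redundant states removed: 2
Minimized states = original - removed
= 6 - 2
= 4

4


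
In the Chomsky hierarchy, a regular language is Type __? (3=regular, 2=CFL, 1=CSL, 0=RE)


Chomsky hierarchy levels:
  Type 3: Regular (DFA/NFA/regex)
  Type 2: Context-free (PDA)
  Type 1: Context-sensitive
  Type 0: Recursively enumerable (TM)
'regular' corresponds to Type 3

3


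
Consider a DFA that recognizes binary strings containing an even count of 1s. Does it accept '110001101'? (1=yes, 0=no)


DFA has 2 states: q_even (start, accept=yes) and q_odd
Processing string '110001101' character by character:
  Position 0: read '1', 1-count=1 -> q_odd
  Position 1: read '1', 1-count=2 -> q_even
  Position 2: read '0', 1-count=2 -> q_even (no change)
  Position 3: read '0', 1-count=2 -> q_even (no change)
  Position 4: read '0', 1-count=2 -> q_even (no change)
  Position 5: read '1', 1-count=3 -> q_odd
  Position 6: read '1', 1-count=4 -> q_even
  Position 7: read '0', 1-count=4 -> q_even (no change)
  Position 8: read '1', 1-count=5 -> q_odd
Final state: q_odd, total 1s = 5 (odd); the DFA requires an even count -> reject

0


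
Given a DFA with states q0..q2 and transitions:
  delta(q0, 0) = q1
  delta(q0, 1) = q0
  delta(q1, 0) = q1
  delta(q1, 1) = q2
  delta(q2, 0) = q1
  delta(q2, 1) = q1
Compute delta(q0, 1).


Looking up transition function:
delta(q0, 1) in the table
Row: q0, Column: 1
Result: q0

q0


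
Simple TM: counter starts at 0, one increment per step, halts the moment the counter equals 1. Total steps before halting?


Counter starts at 0. Counting sequence:
  Step 1: counter = 1
Counter reached 1 -> halt
Total steps = 1

1


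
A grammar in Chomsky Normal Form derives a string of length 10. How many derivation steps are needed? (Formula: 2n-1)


Chomsky Normal Form derivation:
String length n = 10
Each step either:
  - Splits a nonterminal into two (n-1 such steps)
  - Converts a nonterminal to terminal (n such steps)
Total = (n-1) + n = 2n - 1
= 2(10) - 1
= 20 - 1
= 19

19


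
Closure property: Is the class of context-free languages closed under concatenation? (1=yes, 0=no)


CFL closure properties:
  Closed under: union, concatenation, Kleene star
  NOT closed under: intersection, complement
Operation 'concatenation' is in closed list -> Yes (closed)

1


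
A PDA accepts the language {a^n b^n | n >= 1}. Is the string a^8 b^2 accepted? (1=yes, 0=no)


Language requires equal numbers of a's and b's
PDA pushes for each 'a', pops for each 'b'
Number of a's = 8
Number of b's = 2
8 != 2 -> Reject

0


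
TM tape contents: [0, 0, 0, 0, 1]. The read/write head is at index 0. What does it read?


Tape: [0, 0, 0, 0, 1]
Positions: 0 1 2 3 4
Values:    0 0 0 0 1
Head at position 0
tape[0] = 0

0


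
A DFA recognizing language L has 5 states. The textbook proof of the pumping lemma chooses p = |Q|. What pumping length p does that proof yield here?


Pumping lemma for regular languages (standard proof):
Take p = |Q|, the number of DFA states.
Any string of length >= |Q| passes through |Q|+1 states while reading its first |Q| symbols,
so by pigeonhole some state repeats, giving the loop that can be pumped.
Here |Q| = 5
Therefore the proof uses p = 5

5


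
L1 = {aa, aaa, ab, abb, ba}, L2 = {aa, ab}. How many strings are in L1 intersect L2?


L1 = {aa, aaa, ab, abb, ba}
L2 = {aa, ab}
Checking each string in L1 against L2:
  'aa': in L2? Yes
  'aaa': in L2? No
  'ab': in L2? Yes
  'abb': in L2? No
  'ba': in L2? No
Intersection = {aa, ab}
|L1 ∩ L2| = 2

2


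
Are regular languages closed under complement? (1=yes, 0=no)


Regular languages are closed under:
- Union (DFA product construction)
- Intersection (DFA product construction)
- Complement (swap accept/reject states)
- Concatenation (NFA construction)
- Kleene star (NFA construction)
complement is in this list
Therefore: closed

1


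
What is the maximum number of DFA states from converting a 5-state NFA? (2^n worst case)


NFA has 5 states
Subset construction: each DFA state = subset of NFA states
Maximum subsets = 2^5
2^5 = 32

32


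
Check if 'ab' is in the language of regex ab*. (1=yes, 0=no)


Pattern: ab*
String: 'ab'
Pattern requires: exactly one 'a' followed by zero or more 'b's
First char is 'a' -> OK
Rest 'b': all b's? Yes
Result: 1

1


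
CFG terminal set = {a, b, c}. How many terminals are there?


Terminal symbols: a, b, c
Counting each: a (#1), b (#2), c (#3)
Total = 3

3


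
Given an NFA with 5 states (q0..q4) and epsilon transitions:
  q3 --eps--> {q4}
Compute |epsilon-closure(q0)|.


Starting from q0
Initialize closure = {q0}
q0 has no outgoing epsilon transitions -> nothing to add
Final closure: {q0}
Size = 1

1


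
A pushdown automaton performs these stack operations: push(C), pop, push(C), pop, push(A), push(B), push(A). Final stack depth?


Tracing stack operations:
  push(C) -> stack = [C], depth=1
  pop -> removed C, stack = [], depth=0
  push(C) -> stack = [C], depth=1
  pop -> removed C, stack = [], depth=0
  push(A) -> stack = [A], depth=1
  push(B) -> stack = [A,B], depth=2
  push(A) -> stack = [A,B,A], depth=3
Final depth = 3

3


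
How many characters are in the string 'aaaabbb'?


String: 'aaaabbb'
Counting characters:
  'a' appears 4 time(s)
  'b' appears 3 time(s)
Total length = 4 + 3 = 7

7


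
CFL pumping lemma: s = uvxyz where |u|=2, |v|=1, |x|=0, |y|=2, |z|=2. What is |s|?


|s| = |u| + |v| + |x| + |y| + |z|
= 2 + 1 + 0 + 2 + 2
= 3 + 0 + 4
= 3 + 4
= 7

7


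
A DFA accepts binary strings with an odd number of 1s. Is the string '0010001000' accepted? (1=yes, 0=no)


DFA has 2 states: q_even (start, accept=no) and q_odd
Processing string '0010001000' character by character:
  Position 0: read '0', 1-count=0 -> q_even (no change)
  Position 1: read '0', 1-count=0 -> q_even (no change)
  Position 2: read '1', 1-count=1 -> q_odd
  Position 3: read '0', 1-count=1 -> q_odd (no change)
  Position 4: read '0', 1-count=1 -> q_odd (no change)
  Position 5: read '0', 1-count=1 -> q_odd (no change)
  Position 6: read '1', 1-count=2 -> q_even
  Position 7: read '0', 1-count=2 -> q_even (no change)
  Position 8: read '0', 1-count=2 -> q_even (no change)
  Position 9: read '0', 1-count=2 -> q_even (no change)
Final state: q_even, total 1s = 2 (even); the DFA requires an odd count -> reject

0


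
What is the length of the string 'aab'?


String: 'aab'
Counting characters:
  'a' appears 2 time(s)
  'b' appears 1 time(s)
Total length = 2 + 1 = 3

3


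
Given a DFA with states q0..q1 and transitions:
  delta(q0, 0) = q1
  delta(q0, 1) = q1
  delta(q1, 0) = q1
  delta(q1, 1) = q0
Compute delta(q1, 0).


Looking up transition function:
delta(q1, 0) in the table
Row: q1, Column: 0
Result: q1

q1


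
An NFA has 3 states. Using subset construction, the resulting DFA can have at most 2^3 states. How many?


NFA has 3 states
Subset construction: each DFA state = subset of NFA states
Maximum subsets = 2^3
2^3 = 8

8


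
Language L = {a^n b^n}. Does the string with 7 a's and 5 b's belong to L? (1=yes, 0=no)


Language requires equal numbers of a's and b's
PDA pushes for each 'a', pops for each 'b'
Number of a's = 7
Number of b's = 5
7 != 5 -> Reject

0


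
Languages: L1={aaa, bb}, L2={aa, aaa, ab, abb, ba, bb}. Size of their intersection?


L1 = {aaa, bb}
L2 = {aa, aaa, ab, abb, ba, bb}
Checking each string in L1 against L2:
  'aaa': in L2? Yes
  'bb': in L2? Yes
Intersection = {aaa, bb}
|L1 ∩ L2| = 2

2


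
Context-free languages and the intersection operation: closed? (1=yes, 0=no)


CFL closure properties:
  Closed under: union, concatenation, Kleene star
  NOT closed under: intersection, complement
Operation 'intersection' is in not-closed list -> No (not closed)

0


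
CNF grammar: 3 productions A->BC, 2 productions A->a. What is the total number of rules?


CNF allows two rule forms:
  A -> BC (binary): 3 rules
  A -> a (terminal): 2 rules
Total = 3 + 2 = 5

5


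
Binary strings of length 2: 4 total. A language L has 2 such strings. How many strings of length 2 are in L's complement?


Alphabet: {0,1}
String length: 2
Total strings of length 2 = 2^2 = 4
Strings in L = 2
Complement = total - |L|
= 4 - 2
= 2

2


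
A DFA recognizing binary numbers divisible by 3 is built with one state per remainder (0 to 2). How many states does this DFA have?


Divisibility by 3 is tracked via the remainder mod 3: 0, 1, ..., 2
The construction assigns one state to each remainder
Number of remainders = 3

3


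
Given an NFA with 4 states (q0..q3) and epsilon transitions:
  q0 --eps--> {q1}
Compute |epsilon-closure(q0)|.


Starting from q0
Initialize closure = {q0}
Follow epsilon from q0 -> add q1
Final closure: {q0, q1}
Size = 2

2


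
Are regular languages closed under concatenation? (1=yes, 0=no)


Regular languages are closed under:
- Union (DFA product construction)
- Intersection (DFA product construction)
- Complement (swap accept/reject states)
- Concatenation (NFA construction)
- Kleene star (NFA construction)
concatenation is in this list
Therefore: closed

1


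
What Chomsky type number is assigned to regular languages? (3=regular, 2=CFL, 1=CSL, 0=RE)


Chomsky hierarchy levels:
  Type 3: Regular (DFA/NFA/regex)
  Type 2: Context-free (PDA)
  Type 1: Context-sensitive
  Type 0: Recursively enumerable (TM)
'regular' corresponds to Type 3

3


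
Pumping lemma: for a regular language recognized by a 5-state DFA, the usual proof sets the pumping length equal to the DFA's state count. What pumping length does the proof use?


Pumping lemma for regular languages (standard proof):
Take p = |Q|, the number of DFA states.
Any string of length >= |Q| passes through |Q|+1 states while reading its first |Q| symbols,
so by pigeonhole some state repeats, giving the loop that can be pumped.
Here |Q| = 5
Therefore the proof uses p = 5

5


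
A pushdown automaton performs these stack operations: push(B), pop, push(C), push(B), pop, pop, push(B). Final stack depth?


Tracing stack operations:
  push(B) -> stack = [B], depth=1
  pop -> removed B, stack = [], depth=0
  push(C) -> stack = [C], depth=1
  push(B) -> stack = [C,B], depth=2
  pop -> removed B, stack = [C], depth=1
  pop -> removed C, stack = [], depth=0
  push(B) -> stack = [B], depth=1
Final depth = 1

1


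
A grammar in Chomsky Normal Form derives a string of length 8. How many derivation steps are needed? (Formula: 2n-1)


Chomsky Normal Form derivation:
String length n = 8
Each step either:
  - Splits a nonterminal into two (n-1 such steps)
  - Converts a nonterminal to terminal (n such steps)
Total = (n-1) + n = 2n - 1
= 2(8) - 1
= 16 - 1
= 15

15


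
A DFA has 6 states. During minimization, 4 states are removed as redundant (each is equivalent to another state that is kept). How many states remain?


Original DFA: 6 states
Redundant states removed: 4
Minimized states = original - removed
= 6 - 4
= 2

2


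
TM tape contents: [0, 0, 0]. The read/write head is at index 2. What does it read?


Tape: [0, 0, 0]
Positions: 0 1 2
Values:    0 0 0
Head at position 2
tape[2] = 0

0


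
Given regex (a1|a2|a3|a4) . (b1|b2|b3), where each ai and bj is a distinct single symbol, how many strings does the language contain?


First group: 4 alternatives
Second group: 3 alternatives
Concatenation: each choice from group 1 pairs with each from group 2
Total = 4 x 3 = 12

12


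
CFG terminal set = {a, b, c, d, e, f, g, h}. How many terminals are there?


Terminal symbols: a, b, c, d, e, f, g, h
Counting each: a (#1), b (#2), c (#3), d (#4), e (#5), f (#6), g (#7), h (#8)
Total = 8

8


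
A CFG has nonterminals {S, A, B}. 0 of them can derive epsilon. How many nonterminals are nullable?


Nonterminals: {S, A, B}
A nonterminal is nullable if it can derive epsilon
Counting nullable nonterminals: 0
Total nullable = 0

0


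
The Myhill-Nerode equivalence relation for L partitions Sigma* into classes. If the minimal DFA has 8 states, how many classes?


Myhill-Nerode theorem:
Number of equivalence classes = number of states in minimal DFA
Minimal DFA states = 8
Therefore equivalence classes = 8

8


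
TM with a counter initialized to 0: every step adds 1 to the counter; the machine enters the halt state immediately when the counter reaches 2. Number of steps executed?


Counter starts at 0. Counting sequence:
  Step 1: counter = 1
  Step 2: counter = 2
Counter reached 2 -> halt
Total steps = 2

2


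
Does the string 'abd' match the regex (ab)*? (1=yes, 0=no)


Pattern: (ab)*
String: 'abd'
Pattern requires: zero or more repetitions of 'ab'
Length 3 is odd -> cannot be (ab)* -> no match
Result: 0

0


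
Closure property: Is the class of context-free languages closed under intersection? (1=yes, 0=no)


CFL closure properties:
  Closed under: union, concatenation, Kleene star
  NOT closed under: intersection, complement
Operation 'intersection' is in not-closed list -> No (not closed)

0


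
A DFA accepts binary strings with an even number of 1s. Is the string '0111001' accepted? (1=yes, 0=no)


DFA has 2 states: q_even (start, accept=yes) and q_odd
Processing string '0111001' character by character:
  Position 0: read '0', 1-count=0 -> q_even (no change)
  Position 1: read '1', 1-count=1 -> q_odd
  Position 2: read '1', 1-count=2 -> q_even
  Position 3: read '1', 1-count=3 -> q_odd
  Position 4: read '0', 1-count=3 -> q_odd (no change)
  Position 5: read '0', 1-count=3 -> q_odd (no change)
  Position 6: read '1', 1-count=4 -> q_even
Final state: q_even, total 1s = 4 (even); the DFA requires an even count -> accept

1


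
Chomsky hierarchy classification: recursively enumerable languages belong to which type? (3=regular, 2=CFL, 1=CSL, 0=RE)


Chomsky hierarchy levels:
  Type 3: Regular (DFA/NFA/regex)
  Type 2: Context-free (PDA)
  Type 1: Context-sensitive
  Type 0: Recursively enumerable (TM)
'recursively enumerable' corresponds to Type 0

0


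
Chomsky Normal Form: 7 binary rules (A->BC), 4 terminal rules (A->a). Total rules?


CNF allows two rule forms:
  A -> BC (binary): 7 rules
  A -> a (terminal): 4 rules
Total = 7 + 4 = 11

11


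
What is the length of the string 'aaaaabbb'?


String: 'aaaaabbb'
Counting characters:
  'a' appears 5 time(s)
  'b' appears 3 time(s)
Total length = 5 + 3 = 8

8


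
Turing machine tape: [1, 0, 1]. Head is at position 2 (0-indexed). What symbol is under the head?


Tape: [1, 0, 1]
Positions: 0 1 2
Values:    1 0 1
Head at position 2
tape[2] = 1

1


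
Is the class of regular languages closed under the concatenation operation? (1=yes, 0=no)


Regular languages are closed under:
- Union (DFA product construction)
- Intersection (DFA product construction)
- Complement (swap accept/reject states)
- Concatenation (NFA construction)
- Kleene star (NFA construction)
concatenation is in this list
Therefore: closed

1


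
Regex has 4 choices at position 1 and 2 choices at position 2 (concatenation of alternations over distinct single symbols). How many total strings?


First group: 4 alternatives
Second group: 2 alternatives
Concatenation: each choice from group 1 pairs with each from group 2
Total = 4 x 2 = 8

8


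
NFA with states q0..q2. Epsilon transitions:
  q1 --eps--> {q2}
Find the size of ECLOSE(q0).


Starting from q0
Initialize closure = {q0}
q0 has no outgoing epsilon transitions -> nothing to add
Final closure: {q0}
Size = 1

1


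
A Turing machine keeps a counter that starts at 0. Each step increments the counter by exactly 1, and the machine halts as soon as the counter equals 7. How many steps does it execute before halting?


Counter starts at 0. Counting sequence:
  Step 1: counter = 1
  Step 2: counter = 2
  Step 3: counter = 3
  Step 4: counter = 4
  Step 5: counter = 5
  Step 6: counter = 6
  Step 7: counter = 7
Counter reached 7 -> halt
Total steps = 7

7


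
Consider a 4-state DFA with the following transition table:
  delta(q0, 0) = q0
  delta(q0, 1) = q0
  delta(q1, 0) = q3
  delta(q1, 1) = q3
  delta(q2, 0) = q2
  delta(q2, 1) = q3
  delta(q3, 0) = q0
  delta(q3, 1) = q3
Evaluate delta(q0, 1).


Looking up transition function:
delta(q0, 1) in the table
Row: q0, Column: 1
Result: q0

q0


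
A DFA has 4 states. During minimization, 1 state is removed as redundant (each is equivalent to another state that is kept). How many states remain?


Original DFA: 4 states
Redundant states removed: 1
Minimized states = original - removed
= 4 - 1
= 3

3


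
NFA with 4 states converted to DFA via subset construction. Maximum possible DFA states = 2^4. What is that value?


NFA has 4 states
Subset construction: each DFA state = subset of NFA states
Maximum subsets = 2^4
2^4 = 16

16


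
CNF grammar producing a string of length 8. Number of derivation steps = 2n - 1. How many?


Chomsky Normal Form derivation:
String length n = 8
Each step either:
  - Splits a nonterminal into two (n-1 such steps)
  - Converts a nonterminal to terminal (n such steps)
Total = (n-1) + n = 2n - 1
= 2(8) - 1
= 16 - 1
= 15

15


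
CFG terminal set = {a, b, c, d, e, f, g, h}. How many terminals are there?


Terminal symbols: a, b, c, d, e, f, g, h
Counting each: a (#1), b (#2), c (#3), d (#4), e (#5), f (#6), g (#7), h (#8)
Total = 8

8


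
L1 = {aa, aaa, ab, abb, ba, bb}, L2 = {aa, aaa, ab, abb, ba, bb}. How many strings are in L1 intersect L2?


L1 = {aa, aaa, ab, abb, ba, bb}
L2 = {aa, aaa, ab, abb, ba, bb}
Checking each string in L1 against L2:
  'aa': in L2? Yes
  'aaa': in L2? Yes
  'ab': in L2? Yes
  'abb': in L2? Yes
  'ba': in L2? Yes
  'bb': in L2? Yes
Intersection = {aa, aaa, ab, abb, ba, bb}
|L1 ∩ L2| = 6

6


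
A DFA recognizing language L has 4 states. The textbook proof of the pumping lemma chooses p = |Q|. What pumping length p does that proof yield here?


Pumping lemma for regular languages (standard proof):
Take p = |Q|, the number of DFA states.
Any string of length >= |Q| passes through |Q|+1 states while reading its first |Q| symbols,
so by pigeonhole some state repeats, giving the loop that can be pumped.
Here |Q| = 4
Therefore the proof uses p = 4

4


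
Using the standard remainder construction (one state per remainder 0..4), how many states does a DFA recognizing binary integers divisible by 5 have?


Divisibility by 5 is tracked via the remainder mod 5: 0, 1, ..., 4
The construction assigns one state to each remainder
Number of remainders = 5

5


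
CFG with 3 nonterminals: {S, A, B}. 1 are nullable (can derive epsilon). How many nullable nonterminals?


Nonterminals: {S, A, B}
A nonterminal is nullable if it can derive epsilon
Counting nullable nonterminals: 1
Total nullable = 1

1


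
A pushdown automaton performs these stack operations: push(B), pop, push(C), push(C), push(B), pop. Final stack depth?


Tracing stack operations:
  push(B) -> stack = [B], depth=1
  pop -> removed B, stack = [], depth=0
  push(C) -> stack = [C], depth=1
  push(C) -> stack = [C,C], depth=2
  push(B) -> stack = [C,C,B], depth=3
  pop -> removed B, stack = [C,C], depth=2
Final depth = 2

2


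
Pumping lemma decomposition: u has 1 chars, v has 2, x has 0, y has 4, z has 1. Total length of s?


|s| = |u| + |v| + |x| + |y| + |z|
= 1 + 2 + 0 + 4 + 1
= 3 + 0 + 5
= 3 + 5
= 8

8


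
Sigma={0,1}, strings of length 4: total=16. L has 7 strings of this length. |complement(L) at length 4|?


Alphabet: {0,1}
String length: 4
Total strings of length 4 = 2^4 = 16
Strings in L = 7
Complement = total - |L|
= 16 - 7
= 9

9


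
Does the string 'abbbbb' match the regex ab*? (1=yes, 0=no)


Pattern: ab*
String: 'abbbbb'
Pattern requires: exactly one 'a' followed by zero or more 'b's
First char is 'a' -> OK
Rest 'bbbbb': all b's? Yes
Result: 1

1


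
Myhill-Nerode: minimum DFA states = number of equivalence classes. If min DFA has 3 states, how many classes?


Myhill-Nerode theorem:
Number of equivalence classes = number of states in minimal DFA
Minimal DFA states = 3
Therefore equivalence classes = 3

3


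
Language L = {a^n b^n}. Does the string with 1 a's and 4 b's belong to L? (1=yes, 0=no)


Language requires equal numbers of a's and b's
PDA pushes for each 'a', pops for each 'b'
Number of a's = 1
Number of b's = 4
1 != 4 -> Reject

0


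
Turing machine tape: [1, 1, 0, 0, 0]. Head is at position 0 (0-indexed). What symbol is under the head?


Tape: [1, 1, 0, 0, 0]
Positions: 0 1 2 3 4
Values:    1 1 0 0 0
Head at position 0
tape[0] = 1

1


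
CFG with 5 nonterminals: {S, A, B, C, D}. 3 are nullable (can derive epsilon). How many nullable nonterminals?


Nonterminals: {S, A, B, C, D}
A nonterminal is nullable if it can derive epsilon
Counting nullable nonterminals: 3
Total nullable = 3

3


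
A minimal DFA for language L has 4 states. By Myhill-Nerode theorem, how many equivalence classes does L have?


Myhill-Nerode theorem:
Number of equivalence classes = number of states in minimal DFA
Minimal DFA states = 4
Therefore equivalence classes = 4

4


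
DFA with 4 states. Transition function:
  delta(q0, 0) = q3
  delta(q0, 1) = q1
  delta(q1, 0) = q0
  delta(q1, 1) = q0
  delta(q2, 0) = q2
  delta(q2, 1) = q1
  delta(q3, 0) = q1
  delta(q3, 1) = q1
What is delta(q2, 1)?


Looking up transition function:
delta(q2, 1) in the table
Row: q2, Column: 1
Result: q1

q1


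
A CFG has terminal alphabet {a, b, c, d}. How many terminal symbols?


Terminal symbols: a, b, c, d
Counting each: a (#1), b (#2), c (#3), d (#4)
Total = 4

4


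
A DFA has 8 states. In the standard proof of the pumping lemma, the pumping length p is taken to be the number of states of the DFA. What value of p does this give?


Pumping lemma for regular languages (standard proof):
Take p = |Q|, the number of DFA states.
Any string of length >= |Q| passes through |Q|+1 states while reading its first |Q| symbols,
so by pigeonhole some state repeats, giving the loop that can be pumped.
Here |Q| = 8
Therefore the proof uses p = 8

8


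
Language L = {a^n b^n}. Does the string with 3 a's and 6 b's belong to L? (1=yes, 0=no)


Language requires equal numbers of a's and b's
PDA pushes for each 'a', pops for each 'b'
Number of a's = 3
Number of b's = 6
3 != 6 -> Reject

0


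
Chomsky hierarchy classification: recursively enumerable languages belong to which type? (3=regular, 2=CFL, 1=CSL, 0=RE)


Chomsky hierarchy levels:
  Type 3: Regular (DFA/NFA/regex)
  Type 2: Context-free (PDA)
  Type 1: Context-sensitive
  Type 0: Recursively enumerable (TM)
'recursively enumerable' corresponds to Type 0

0


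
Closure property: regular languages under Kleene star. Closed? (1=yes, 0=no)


Regular languages are closed under:
- Union (DFA product construction)
- Intersection (DFA product construction)
- Complement (swap accept/reject states)
- Concatenation (NFA construction)
- Kleene star (NFA construction)
Kleene star is in this list
Therefore: closed

1


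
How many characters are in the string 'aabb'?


String: 'aabb'
Counting characters:
  'a' appears 2 time(s)
  'b' appears 2 time(s)
Total length = 2 + 2 = 4

4


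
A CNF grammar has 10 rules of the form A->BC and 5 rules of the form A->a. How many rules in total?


CNF allows two rule forms:
  A -> BC (binary): 10 rules
  A -> a (terminal): 5 rules
Total = 10 + 5 = 15

15


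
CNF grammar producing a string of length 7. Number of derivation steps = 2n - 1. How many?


Chomsky Normal Form derivation:
String length n = 7
Each step either:
  - Splits a nonterminal into two (n-1 such steps)
  - Converts a nonterminal to terminal (n such steps)
Total = (n-1) + n = 2n - 1
= 2(7) - 1
= 14 - 1
= 13

13


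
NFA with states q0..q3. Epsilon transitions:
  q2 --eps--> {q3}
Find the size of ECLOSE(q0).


Starting from q0
Initialize closure = {q0}
q0 has no outgoing epsilon transitions -> nothing to add
Final closure: {q0}
Size = 1

1


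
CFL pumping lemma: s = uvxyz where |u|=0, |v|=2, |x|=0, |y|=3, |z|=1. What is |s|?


|s| = |u| + |v| + |x| + |y| + |z|
= 0 + 2 + 0 + 3 + 1
= 2 + 0 + 4
= 2 + 4
= 6

6


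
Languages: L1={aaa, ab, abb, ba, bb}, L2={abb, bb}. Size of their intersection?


L1 = {aaa, ab, abb, ba, bb}
L2 = {abb, bb}
Checking each string in L1 against L2:
  'aaa': in L2? No
  'ab': in L2? No
  'abb': in L2? Yes
  'ba': in L2? No
  'bb': in L2? Yes
Intersection = {abb, bb}
|L1 ∩ L2| = 2

2


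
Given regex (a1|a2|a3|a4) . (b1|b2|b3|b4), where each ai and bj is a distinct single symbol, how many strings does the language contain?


First group: 4 alternatives
Second group: 4 alternatives
Concatenation: each choice from group 1 pairs with each from group 2
Total = 4 x 4 = 16

16


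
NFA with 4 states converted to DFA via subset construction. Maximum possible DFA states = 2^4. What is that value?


NFA has 4 states
Subset construction: each DFA state = subset of NFA states
Maximum subsets = 2^4
2^4 = 16

16


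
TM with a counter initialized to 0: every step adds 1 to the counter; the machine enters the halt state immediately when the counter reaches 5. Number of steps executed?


Counter starts at 0. Counting sequence:
  Step 1: counter = 1
  Step 2: counter = 2
  Step 3: counter = 3
  Step 4: counter = 4
  Step 5: counter = 5
Counter reached 5 -> halt
Total steps = 5

5


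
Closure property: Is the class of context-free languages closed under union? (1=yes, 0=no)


CFL closure properties:
  Closed under: union, concatenation, Kleene star
  NOT closed under: intersection, complement
Operation 'union' is in closed list -> Yes (closed)

1


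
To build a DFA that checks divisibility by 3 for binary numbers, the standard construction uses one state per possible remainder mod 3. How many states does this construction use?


Divisibility by 3 is tracked via the remainder mod 3: 0, 1, ..., 2
The construction assigns one state to each remainder
Number of remainders = 3

3


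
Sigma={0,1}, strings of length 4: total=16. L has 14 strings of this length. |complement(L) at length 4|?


Alphabet: {0,1}
String length: 4
Total strings of length 4 = 2^4 = 16
Strings in L = 14
Complement = total - |L|
= 16 - 14
= 2

2


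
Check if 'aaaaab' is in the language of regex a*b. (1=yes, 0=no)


Pattern: a*b
String: 'aaaaab'
Pattern requires: zero or more 'a's followed by exactly one 'b'
Found 5 leading 'a's
Remaining: 'b'
Remaining is exactly 'b' -> match
Result: 1

1


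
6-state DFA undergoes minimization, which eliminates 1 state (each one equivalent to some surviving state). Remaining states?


Original DFA: 6 states
Redundant states removed: 1
Minimized states = original - removed
= 6 - 1
= 5

5


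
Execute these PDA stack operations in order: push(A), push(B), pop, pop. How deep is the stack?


Tracing stack operations:
  push(A) -> stack = [A], depth=1
  push(B) -> stack = [A,B], depth=2
  pop -> removed B, stack = [A], depth=1
  pop -> removed A, stack = [], depth=0
Final depth = 0

0


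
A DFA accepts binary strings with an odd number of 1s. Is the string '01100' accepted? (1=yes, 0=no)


DFA has 2 states: q_even (start, accept=no) and q_odd
Processing string '01100' character by character:
  Position 0: read '0', 1-count=0 -> q_even (no change)
  Position 1: read '1', 1-count=1 -> q_odd
  Position 2: read '1', 1-count=2 -> q_even
  Position 3: read '0', 1-count=2 -> q_even (no change)
  Position 4: read '0', 1-count=2 -> q_even (no change)
Final state: q_even, total 1s = 2 (even); the DFA requires an odd count -> reject

0


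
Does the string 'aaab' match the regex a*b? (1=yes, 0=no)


Pattern: a*b
String: 'aaab'
Pattern requires: zero or more 'a's followed by exactly one 'b'
Found 3 leading 'a's
Remaining: 'b'
Remaining is exactly 'b' -> match
Result: 1

1


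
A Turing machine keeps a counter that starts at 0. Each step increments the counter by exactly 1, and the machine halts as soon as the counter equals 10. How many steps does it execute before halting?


Counter starts at 0. Counting sequence:
  Step 1: counter = 1
  Step 2: counter = 2
  Step 3: counter = 3
  Step 4: counter = 4
  Step 5: counter = 5
  Step 6: counter = 6
  ...
  Step 10: counter = 10
Counter reached 10 -> halt
Total steps = 10

10


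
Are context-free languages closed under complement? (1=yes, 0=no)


CFL closure properties:
  Closed under: union, concatenation, Kleene star
  NOT closed under: intersection, complement
Operation 'complement' is in not-closed list -> No (not closed)

0


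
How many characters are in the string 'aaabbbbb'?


String: 'aaabbbbb'
Counting characters:
  'a' appears 3 time(s)
  'b' appears 5 time(s)
Total length = 3 + 5 = 8

8


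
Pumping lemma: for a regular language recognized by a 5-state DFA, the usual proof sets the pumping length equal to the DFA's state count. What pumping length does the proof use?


Pumping lemma for regular languages (standard proof):
Take p = |Q|, the number of DFA states.
Any string of length >= |Q| passes through |Q|+1 states while reading its first |Q| symbols,
so by pigeonhole some state repeats, giving the loop that can be pumped.
Here |Q| = 5
Therefore the proof uses p = 5

5


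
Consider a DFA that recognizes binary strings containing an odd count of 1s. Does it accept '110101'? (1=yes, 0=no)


DFA has 2 states: q_even (start, accept=no) and q_odd
Processing string '110101' character by character:
  Position 0: read '1', 1-count=1 -> q_odd
  Position 1: read '1', 1-count=2 -> q_even
  Position 2: read '0', 1-count=2 -> q_even (no change)
  Position 3: read '1', 1-count=3 -> q_odd
  Position 4: read '0', 1-count=3 -> q_odd (no change)
  Position 5: read '1', 1-count=4 -> q_even
Final state: q_even, total 1s = 4 (even); the DFA requires an odd count -> reject

0


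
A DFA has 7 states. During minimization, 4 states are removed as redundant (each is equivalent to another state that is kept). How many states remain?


Original DFA: 7 states
Redundant states removed: 4
Minimized states = original - removed
= 7 - 4
= 3

3


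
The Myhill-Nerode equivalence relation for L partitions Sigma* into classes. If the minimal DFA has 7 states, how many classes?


Myhill-Nerode theorem:
Number of equivalence classes = number of states in minimal DFA
Minimal DFA states = 7
Therefore equivalence classes = 7

7


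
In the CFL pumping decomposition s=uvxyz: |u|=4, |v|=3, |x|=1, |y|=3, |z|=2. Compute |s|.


|s| = |u| + |v| + |x| + |y| + |z|
= 4 + 3 + 1 + 3 + 2
= 7 + 1 + 5
= 8 + 5
= 13

13


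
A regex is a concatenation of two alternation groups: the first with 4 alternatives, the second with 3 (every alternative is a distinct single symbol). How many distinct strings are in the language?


First group: 4 alternatives
Second group: 3 alternatives
Concatenation: each choice from group 1 pairs with each from group 2
Total = 4 x 3 = 12

12


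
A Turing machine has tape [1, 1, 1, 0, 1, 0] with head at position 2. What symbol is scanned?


Tape: [1, 1, 1, 0, 1, 0]
Positions: 0 1 2 3 4 5
Values:    1 1 1 0 1 0
Head at position 2
tape[2] = 1

1
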